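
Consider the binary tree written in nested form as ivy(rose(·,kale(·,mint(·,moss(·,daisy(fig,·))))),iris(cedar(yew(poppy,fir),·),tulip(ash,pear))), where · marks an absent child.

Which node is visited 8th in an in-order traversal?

In-order visits the left subtree, then the node, then the right subtree.
At ivy: go left to rose.
  At rose: no left child.
  Visit rose.
  At rose: go right to kale.
    At kale: no left child.
    Visit kale.
    At kale: go right to mint.
      At mint: no left child.
      Visit mint.
      At mint: go right to moss.
        At moss: no left child.
        Visit moss.
        At moss: go right to daisy.
          At daisy: go left to fig.
            fig is a leaf — visit fig.
          Visit daisy.
          At daisy: no right child.
Visit ivy.
At ivy: go right to iris.
  At iris: go left to cedar.
    At cedar: go left to yew.
      At yew: go left to poppy.
        poppy is a leaf — visit poppy.
      Visit yew.
      At yew: go right to fir.
        fir is a leaf — visit fir.
    Visit cedar.
    At cedar: no right child.
  Visit iris.
  At iris: go right to tulip.
    At tulip: go left to ash.
      ash is a leaf — visit ash.
    Visit tulip.
    At tulip: go right to pear.
      pear is a leaf — visit pear.
Full in-order sequence: rose, kale, mint, moss, fig, daisy, ivy, poppy, yew, fir, cedar, iris, ash, tulip, pear.

poppy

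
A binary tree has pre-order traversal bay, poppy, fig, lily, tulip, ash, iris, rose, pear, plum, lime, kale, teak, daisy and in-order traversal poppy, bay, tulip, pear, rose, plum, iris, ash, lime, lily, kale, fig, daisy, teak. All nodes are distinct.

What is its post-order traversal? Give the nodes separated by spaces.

poppy pear plum rose iris lime ash tulip kale lily daisy teak fig bay

The first element of pre-order is the root; it splits in-order into left and right subtrees.
Root bay: left subtree has 1 node {poppy}, right has 12 {tulip, pear, rose, plum, iris, ash, lime, lily, kale, fig, daisy, teak}.
  Root fig: left subtree has 9 nodes {tulip, pear, rose, plum, iris, ash, lime, lily, kale}, right has 2 {daisy, teak}.
    Root lily: left subtree has 7 nodes {tulip, pear, rose, plum, iris, ash, lime}, right has 1 {kale}.
      Root tulip: left subtree has 0 nodes { }, right has 6 {pear, rose, plum, iris, ash, lime}.
        Root ash: left subtree has 4 nodes {pear, rose, plum, iris}, right has 1 {lime}.
          Root iris: left subtree has 3 nodes {pear, rose, plum}, right has 0 { }.
            Root rose: left subtree has 1 node {pear}, right has 1 {plum}.
    Root teak: left subtree has 1 node {daisy}, right has 0 { }.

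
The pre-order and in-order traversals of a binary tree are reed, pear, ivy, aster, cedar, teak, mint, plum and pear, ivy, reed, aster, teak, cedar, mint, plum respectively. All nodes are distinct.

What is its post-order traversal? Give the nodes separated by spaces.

ivy pear teak plum mint cedar aster reed

The first element of pre-order is the root; it splits in-order into left and right subtrees.
Root reed: left subtree has 2 nodes {pear, ivy}, right has 5 {aster, teak, cedar, mint, plum}.
  Root pear: left subtree has 0 nodes { }, right has 1 {ivy}.
  Root aster: left subtree has 0 nodes { }, right has 4 {teak, cedar, mint, plum}.
    Root cedar: left subtree has 1 node {teak}, right has 2 {mint, plum}.
      Root mint: left subtree has 0 nodes { }, right has 1 {plum}.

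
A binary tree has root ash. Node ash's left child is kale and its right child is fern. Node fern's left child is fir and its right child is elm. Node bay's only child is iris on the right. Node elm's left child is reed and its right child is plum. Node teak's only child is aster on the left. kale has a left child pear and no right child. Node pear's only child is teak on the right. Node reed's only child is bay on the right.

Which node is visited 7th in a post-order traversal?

bay

Post-order visits the left subtree, then the right subtree, then the node.
At ash: go left to kale.
  At kale: go left to pear.
    At pear: no left child.
    At pear: go right to teak.
      At teak: go left to aster.
        aster is a leaf — visit aster.
      At teak: no right child.
      Visit teak.
    Visit pear.
  At kale: no right child.
  Visit kale.
At ash: go right to fern.
  At fern: go left to fir.
    fir is a leaf — visit fir.
  At fern: go right to elm.
    At elm: go left to reed.
      At reed: no left child.
      At reed: go right to bay.
        At bay: no left child.
        At bay: go right to iris.
          iris is a leaf — visit iris.
        Visit bay.
      Visit reed.
    At elm: go right to plum.
      plum is a leaf — visit plum.
    Visit elm.
  Visit fern.
Visit ash.
Full post-order sequence: aster, teak, pear, kale, fir, iris, bay, reed, plum, elm, fern, ash.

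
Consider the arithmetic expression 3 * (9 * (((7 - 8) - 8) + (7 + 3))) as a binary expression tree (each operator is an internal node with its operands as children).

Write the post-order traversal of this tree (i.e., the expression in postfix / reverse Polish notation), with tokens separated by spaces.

3 9 7 8 - 8 - 7 3 + + * *

Post-order on an expression tree gives postfix notation: for each operator, emit left operand, right operand, then the operator.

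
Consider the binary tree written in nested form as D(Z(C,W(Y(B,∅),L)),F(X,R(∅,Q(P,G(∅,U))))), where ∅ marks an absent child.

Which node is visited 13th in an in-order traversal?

In-order visits the left subtree, then the node, then the right subtree.
At D: go left to Z.
  At Z: go left to C.
    C is a leaf — visit C.
  Visit Z.
  At Z: go right to W.
    At W: go left to Y.
      At Y: go left to B.
        B is a leaf — visit B.
      Visit Y.
      At Y: no right child.
    Visit W.
    At W: go right to L.
      L is a leaf — visit L.
Visit D.
At D: go right to F.
  At F: go left to X.
    X is a leaf — visit X.
  Visit F.
  At F: go right to R.
    At R: no left child.
    Visit R.
    At R: go right to Q.
      At Q: go left to P.
        P is a leaf — visit P.
      Visit Q.
      At Q: go right to G.
        At G: no left child.
        Visit G.
        At G: go right to U.
          U is a leaf — visit U.
Full in-order sequence: C, Z, B, Y, W, L, D, X, F, R, P, Q, G, U.

G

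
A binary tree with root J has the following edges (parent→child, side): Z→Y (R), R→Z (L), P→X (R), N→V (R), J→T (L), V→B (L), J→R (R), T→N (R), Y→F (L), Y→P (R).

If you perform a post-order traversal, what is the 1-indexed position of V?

2

Post-order visits the left subtree, then the right subtree, then the node.
At J: go left to T.
  At T: no left child.
  At T: go right to N.
    At N: no left child.
    At N: go right to V.
      At V: go left to B.
        B is a leaf — visit B.
      At V: no right child.
      Visit V.
    Visit N.
  Visit T.
At J: go right to R.
  At R: go left to Z.
    At Z: no left child.
    At Z: go right to Y.
      At Y: go left to F.
        F is a leaf — visit F.
      At Y: go right to P.
        At P: no left child.
        At P: go right to X.
          X is a leaf — visit X.
        Visit P.
      Visit Y.
    Visit Z.
  At R: no right child.
  Visit R.
Visit J.
Full post-order sequence: B, V, N, T, F, X, P, Y, Z, R, J.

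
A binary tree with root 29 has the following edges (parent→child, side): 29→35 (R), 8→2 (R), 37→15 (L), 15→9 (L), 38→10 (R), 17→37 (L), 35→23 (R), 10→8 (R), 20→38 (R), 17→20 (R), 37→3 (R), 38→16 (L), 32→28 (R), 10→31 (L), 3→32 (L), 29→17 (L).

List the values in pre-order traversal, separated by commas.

29, 17, 37, 15, 9, 3, 32, 28, 20, 38, 16, 10, 31, 8, 2, 35, 23

Pre-order visits the node, then its left subtree, then its right subtree.
Visit 29.
At 29: go left to 17.
  Visit 17.
  At 17: go left to 37.
    Visit 37.
    At 37: go left to 15.
      Visit 15.
      At 15: go left to 9.
        9 is a leaf — visit 9.
      At 15: no right child.
    At 37: go right to 3.
      Visit 3.
      At 3: go left to 32.
        Visit 32.
        At 32: no left child.
        At 32: go right to 28.
          28 is a leaf — visit 28.
      At 3: no right child.
  At 17: go right to 20.
    Visit 20.
    At 20: no left child.
    At 20: go right to 38.
      Visit 38.
      At 38: go left to 16.
        16 is a leaf — visit 16.
      At 38: go right to 10.
        Visit 10.
        At 10: go left to 31.
          31 is a leaf — visit 31.
        At 10: go right to 8.
          Visit 8.
          At 8: no left child.
          At 8: go right to 2.
            2 is a leaf — visit 2.
At 29: go right to 35.
  Visit 35.
  At 35: no left child.
  At 35: go right to 23.
    23 is a leaf — visit 23.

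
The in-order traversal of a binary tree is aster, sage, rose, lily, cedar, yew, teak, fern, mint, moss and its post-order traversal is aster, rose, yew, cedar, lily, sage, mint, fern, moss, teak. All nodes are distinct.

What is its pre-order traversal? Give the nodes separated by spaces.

The last element of post-order is the root; it splits in-order into left and right subtrees.
Root teak: left subtree has 6 nodes {aster, sage, rose, lily, cedar, yew}, right has 3 {fern, mint, moss}.
  Root sage: left subtree has 1 node {aster}, right has 4 {rose, lily, cedar, yew}.
    Root lily: left subtree has 1 node {rose}, right has 2 {cedar, yew}.
      Root cedar: left subtree has 0 nodes { }, right has 1 {yew}.
  Root moss: left subtree has 2 nodes {fern, mint}, right has 0 { }.
    Root fern: left subtree has 0 nodes { }, right has 1 {mint}.

teak sage aster lily rose cedar yew moss fern mint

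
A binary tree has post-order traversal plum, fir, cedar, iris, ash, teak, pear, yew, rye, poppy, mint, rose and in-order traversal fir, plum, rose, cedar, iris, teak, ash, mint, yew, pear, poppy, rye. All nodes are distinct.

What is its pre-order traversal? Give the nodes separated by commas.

rose, fir, plum, mint, teak, iris, cedar, ash, poppy, yew, pear, rye

The last element of post-order is the root; it splits in-order into left and right subtrees.
Root rose: left subtree has 2 nodes {fir, plum}, right has 9 {cedar, iris, teak, ash, mint, yew, pear, poppy, rye}.
  Root fir: left subtree has 0 nodes { }, right has 1 {plum}.
  Root mint: left subtree has 4 nodes {cedar, iris, teak, ash}, right has 4 {yew, pear, poppy, rye}.
    Root teak: left subtree has 2 nodes {cedar, iris}, right has 1 {ash}.
      Root iris: left subtree has 1 node {cedar}, right has 0 { }.
    Root poppy: left subtree has 2 nodes {yew, pear}, right has 1 {rye}.
      Root yew: left subtree has 0 nodes { }, right has 1 {pear}.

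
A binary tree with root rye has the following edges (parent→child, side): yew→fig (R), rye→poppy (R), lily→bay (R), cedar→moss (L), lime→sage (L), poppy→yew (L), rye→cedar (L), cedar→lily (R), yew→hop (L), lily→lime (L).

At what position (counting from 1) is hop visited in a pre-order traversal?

10

Pre-order visits the node, then its left subtree, then its right subtree.
Visit rye.
At rye: go left to cedar.
  Visit cedar.
  At cedar: go left to moss.
    moss is a leaf — visit moss.
  At cedar: go right to lily.
    Visit lily.
    At lily: go left to lime.
      Visit lime.
      At lime: go left to sage.
        sage is a leaf — visit sage.
      At lime: no right child.
    At lily: go right to bay.
      bay is a leaf — visit bay.
At rye: go right to poppy.
  Visit poppy.
  At poppy: go left to yew.
    Visit yew.
    At yew: go left to hop.
      hop is a leaf — visit hop.
    At yew: go right to fig.
      fig is a leaf — visit fig.
  At poppy: no right child.
Full pre-order sequence: rye, cedar, moss, lily, lime, sage, bay, poppy, yew, hop, fig.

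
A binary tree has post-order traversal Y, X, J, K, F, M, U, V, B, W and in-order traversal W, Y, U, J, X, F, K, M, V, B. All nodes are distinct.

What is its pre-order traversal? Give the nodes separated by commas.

W, B, V, U, Y, M, F, J, X, K

The last element of post-order is the root; it splits in-order into left and right subtrees.
Root W: left subtree has 0 nodes { }, right has 9 {Y, U, J, X, F, K, M, V, B}.
  Root B: left subtree has 8 nodes {Y, U, J, X, F, K, M, V}, right has 0 { }.
    Root V: left subtree has 7 nodes {Y, U, J, X, F, K, M}, right has 0 { }.
      Root U: left subtree has 1 node {Y}, right has 5 {J, X, F, K, M}.
        Root M: left subtree has 4 nodes {J, X, F, K}, right has 0 { }.
          Root F: left subtree has 2 nodes {J, X}, right has 1 {K}.
            Root J: left subtree has 0 nodes { }, right has 1 {X}.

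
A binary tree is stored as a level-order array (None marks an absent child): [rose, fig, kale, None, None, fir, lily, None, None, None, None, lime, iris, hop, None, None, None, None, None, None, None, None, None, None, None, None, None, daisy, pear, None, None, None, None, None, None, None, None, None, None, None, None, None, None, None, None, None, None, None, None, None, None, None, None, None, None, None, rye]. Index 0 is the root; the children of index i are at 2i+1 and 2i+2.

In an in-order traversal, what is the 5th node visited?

iris

In-order visits the left subtree, then the node, then the right subtree.
At rose: go left to fig.
  fig is a leaf — visit fig.
Visit rose.
At rose: go right to kale.
  At kale: go left to fir.
    At fir: go left to lime.
      lime is a leaf — visit lime.
    Visit fir.
    At fir: go right to iris.
      iris is a leaf — visit iris.
  Visit kale.
  At kale: go right to lily.
    At lily: go left to hop.
      At hop: go left to daisy.
        At daisy: no left child.
        Visit daisy.
        At daisy: go right to rye.
          rye is a leaf — visit rye.
      Visit hop.
      At hop: go right to pear.
        pear is a leaf — visit pear.
    Visit lily.
    At lily: no right child.
Full in-order sequence: fig, rose, lime, fir, iris, kale, daisy, rye, hop, pear, lily.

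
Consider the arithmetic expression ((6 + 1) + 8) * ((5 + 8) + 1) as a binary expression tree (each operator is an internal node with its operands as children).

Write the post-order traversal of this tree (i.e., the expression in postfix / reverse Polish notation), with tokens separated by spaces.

Post-order on an expression tree gives postfix notation: for each operator, emit left operand, right operand, then the operator.

6 1 + 8 + 5 8 + 1 + *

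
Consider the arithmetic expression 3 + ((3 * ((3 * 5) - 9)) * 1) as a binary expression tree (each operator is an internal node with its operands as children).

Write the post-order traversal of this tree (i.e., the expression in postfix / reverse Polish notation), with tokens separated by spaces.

3 3 3 5 * 9 - * 1 * +

Post-order on an expression tree gives postfix notation: for each operator, emit left operand, right operand, then the operator.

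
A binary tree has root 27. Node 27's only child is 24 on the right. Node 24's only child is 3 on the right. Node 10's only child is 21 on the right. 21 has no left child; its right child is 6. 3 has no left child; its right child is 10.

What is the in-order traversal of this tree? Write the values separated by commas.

27, 24, 3, 10, 21, 6

In-order visits the left subtree, then the node, then the right subtree.
At 27: no left child.
Visit 27.
At 27: go right to 24.
  At 24: no left child.
  Visit 24.
  At 24: go right to 3.
    At 3: no left child.
    Visit 3.
    At 3: go right to 10.
      At 10: no left child.
      Visit 10.
      At 10: go right to 21.
        At 21: no left child.
        Visit 21.
        At 21: go right to 6.
          6 is a leaf — visit 6.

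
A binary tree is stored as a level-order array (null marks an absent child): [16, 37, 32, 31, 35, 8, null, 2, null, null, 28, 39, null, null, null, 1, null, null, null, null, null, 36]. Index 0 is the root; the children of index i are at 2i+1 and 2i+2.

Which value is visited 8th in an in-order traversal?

16

In-order visits the left subtree, then the node, then the right subtree.
At 16: go left to 37.
  At 37: go left to 31.
    At 31: go left to 2.
      At 2: go left to 1.
        1 is a leaf — visit 1.
      Visit 2.
      At 2: no right child.
    Visit 31.
    At 31: no right child.
  Visit 37.
  At 37: go right to 35.
    At 35: no left child.
    Visit 35.
    At 35: go right to 28.
      At 28: go left to 36.
        36 is a leaf — visit 36.
      Visit 28.
      At 28: no right child.
Visit 16.
At 16: go right to 32.
  At 32: go left to 8.
    At 8: go left to 39.
      39 is a leaf — visit 39.
    Visit 8.
    At 8: no right child.
  Visit 32.
  At 32: no right child.
Full in-order sequence: 1, 2, 31, 37, 35, 36, 28, 16, 39, 8, 32.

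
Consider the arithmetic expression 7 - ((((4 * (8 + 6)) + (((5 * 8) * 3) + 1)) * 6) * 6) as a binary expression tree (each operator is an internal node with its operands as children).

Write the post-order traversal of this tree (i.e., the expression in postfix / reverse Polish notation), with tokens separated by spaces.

Post-order on an expression tree gives postfix notation: for each operator, emit left operand, right operand, then the operator.

7 4 8 6 + * 5 8 * 3 * 1 + + 6 * 6 * -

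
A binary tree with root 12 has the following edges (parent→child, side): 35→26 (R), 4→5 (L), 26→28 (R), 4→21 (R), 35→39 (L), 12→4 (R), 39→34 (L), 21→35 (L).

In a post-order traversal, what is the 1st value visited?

Post-order visits the left subtree, then the right subtree, then the node.
At 12: no left child.
At 12: go right to 4.
  At 4: go left to 5.
    5 is a leaf — visit 5.
  At 4: go right to 21.
    At 21: go left to 35.
      At 35: go left to 39.
        At 39: go left to 34.
          34 is a leaf — visit 34.
        At 39: no right child.
        Visit 39.
      At 35: go right to 26.
        At 26: no left child.
        At 26: go right to 28.
          28 is a leaf — visit 28.
        Visit 26.
      Visit 35.
    At 21: no right child.
    Visit 21.
  Visit 4.
Visit 12.
Full post-order sequence: 5, 34, 39, 28, 26, 35, 21, 4, 12.

5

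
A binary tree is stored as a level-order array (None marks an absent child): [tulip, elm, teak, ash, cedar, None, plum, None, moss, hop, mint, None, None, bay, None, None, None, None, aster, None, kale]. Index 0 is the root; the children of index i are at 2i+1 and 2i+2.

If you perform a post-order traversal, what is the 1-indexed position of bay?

Post-order visits the left subtree, then the right subtree, then the node.
At tulip: go left to elm.
  At elm: go left to ash.
    At ash: no left child.
    At ash: go right to moss.
      At moss: no left child.
      At moss: go right to aster.
        aster is a leaf — visit aster.
      Visit moss.
    Visit ash.
  At elm: go right to cedar.
    At cedar: go left to hop.
      At hop: no left child.
      At hop: go right to kale.
        kale is a leaf — visit kale.
      Visit hop.
    At cedar: go right to mint.
      mint is a leaf — visit mint.
    Visit cedar.
  Visit elm.
At tulip: go right to teak.
  At teak: no left child.
  At teak: go right to plum.
    At plum: go left to bay.
      bay is a leaf — visit bay.
    At plum: no right child.
    Visit plum.
  Visit teak.
Visit tulip.
Full post-order sequence: aster, moss, ash, kale, hop, mint, cedar, elm, bay, plum, teak, tulip.

9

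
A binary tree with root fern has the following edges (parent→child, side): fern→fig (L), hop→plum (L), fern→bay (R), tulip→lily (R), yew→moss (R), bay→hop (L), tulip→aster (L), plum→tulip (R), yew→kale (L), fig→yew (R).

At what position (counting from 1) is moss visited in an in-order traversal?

4

In-order visits the left subtree, then the node, then the right subtree.
At fern: go left to fig.
  At fig: no left child.
  Visit fig.
  At fig: go right to yew.
    At yew: go left to kale.
      kale is a leaf — visit kale.
    Visit yew.
    At yew: go right to moss.
      moss is a leaf — visit moss.
Visit fern.
At fern: go right to bay.
  At bay: go left to hop.
    At hop: go left to plum.
      At plum: no left child.
      Visit plum.
      At plum: go right to tulip.
        At tulip: go left to aster.
          aster is a leaf — visit aster.
        Visit tulip.
        At tulip: go right to lily.
          lily is a leaf — visit lily.
    Visit hop.
    At hop: no right child.
  Visit bay.
  At bay: no right child.
Full in-order sequence: fig, kale, yew, moss, fern, plum, aster, tulip, lily, hop, bay.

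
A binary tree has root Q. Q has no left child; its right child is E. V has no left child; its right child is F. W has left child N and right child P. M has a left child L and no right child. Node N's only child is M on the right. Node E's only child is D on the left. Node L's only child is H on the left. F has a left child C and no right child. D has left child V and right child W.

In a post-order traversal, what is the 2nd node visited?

Post-order visits the left subtree, then the right subtree, then the node.
At Q: no left child.
At Q: go right to E.
  At E: go left to D.
    At D: go left to V.
      At V: no left child.
      At V: go right to F.
        At F: go left to C.
          C is a leaf — visit C.
        At F: no right child.
        Visit F.
      Visit V.
    At D: go right to W.
      At W: go left to N.
        At N: no left child.
        At N: go right to M.
          At M: go left to L.
            At L: go left to H.
              H is a leaf — visit H.
            At L: no right child.
            Visit L.
          At M: no right child.
          Visit M.
        Visit N.
      At W: go right to P.
        P is a leaf — visit P.
      Visit W.
    Visit D.
  At E: no right child.
  Visit E.
Visit Q.
Full post-order sequence: C, F, V, H, L, M, N, P, W, D, E, Q.

F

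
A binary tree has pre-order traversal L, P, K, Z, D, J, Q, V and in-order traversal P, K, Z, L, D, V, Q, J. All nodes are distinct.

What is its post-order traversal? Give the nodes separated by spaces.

The first element of pre-order is the root; it splits in-order into left and right subtrees.
Root L: left subtree has 3 nodes {P, K, Z}, right has 4 {D, V, Q, J}.
  Root P: left subtree has 0 nodes { }, right has 2 {K, Z}.
    Root K: left subtree has 0 nodes { }, right has 1 {Z}.
  Root D: left subtree has 0 nodes { }, right has 3 {V, Q, J}.
    Root J: left subtree has 2 nodes {V, Q}, right has 0 { }.
      Root Q: left subtree has 1 node {V}, right has 0 { }.

Z K P V Q J D L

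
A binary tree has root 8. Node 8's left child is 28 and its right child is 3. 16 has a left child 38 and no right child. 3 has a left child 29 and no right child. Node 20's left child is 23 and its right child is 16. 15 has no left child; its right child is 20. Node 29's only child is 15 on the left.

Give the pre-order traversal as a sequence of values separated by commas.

8, 28, 3, 29, 15, 20, 23, 16, 38

Pre-order visits the node, then its left subtree, then its right subtree.
Visit 8.
At 8: go left to 28.
  28 is a leaf — visit 28.
At 8: go right to 3.
  Visit 3.
  At 3: go left to 29.
    Visit 29.
    At 29: go left to 15.
      Visit 15.
      At 15: no left child.
      At 15: go right to 20.
        Visit 20.
        At 20: go left to 23.
          23 is a leaf — visit 23.
        At 20: go right to 16.
          Visit 16.
          At 16: go left to 38.
            38 is a leaf — visit 38.
          At 16: no right child.
    At 29: no right child.
  At 3: no right child.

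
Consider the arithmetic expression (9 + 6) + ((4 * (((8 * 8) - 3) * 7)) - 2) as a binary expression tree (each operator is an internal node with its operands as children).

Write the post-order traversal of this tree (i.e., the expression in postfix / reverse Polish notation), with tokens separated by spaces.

9 6 + 4 8 8 * 3 - 7 * * 2 - +

Post-order on an expression tree gives postfix notation: for each operator, emit left operand, right operand, then the operator.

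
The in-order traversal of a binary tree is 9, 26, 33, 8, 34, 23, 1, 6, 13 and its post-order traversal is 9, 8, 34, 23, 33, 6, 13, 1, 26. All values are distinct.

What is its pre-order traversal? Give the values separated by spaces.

The last element of post-order is the root; it splits in-order into left and right subtrees.
Root 26: left subtree has 1 node {9}, right has 7 {33, 8, 34, 23, 1, 6, 13}.
  Root 1: left subtree has 4 nodes {33, 8, 34, 23}, right has 2 {6, 13}.
    Root 33: left subtree has 0 nodes { }, right has 3 {8, 34, 23}.
      Root 23: left subtree has 2 nodes {8, 34}, right has 0 { }.
        Root 34: left subtree has 1 node {8}, right has 0 { }.
    Root 13: left subtree has 1 node {6}, right has 0 { }.

26 9 1 33 23 34 8 13 6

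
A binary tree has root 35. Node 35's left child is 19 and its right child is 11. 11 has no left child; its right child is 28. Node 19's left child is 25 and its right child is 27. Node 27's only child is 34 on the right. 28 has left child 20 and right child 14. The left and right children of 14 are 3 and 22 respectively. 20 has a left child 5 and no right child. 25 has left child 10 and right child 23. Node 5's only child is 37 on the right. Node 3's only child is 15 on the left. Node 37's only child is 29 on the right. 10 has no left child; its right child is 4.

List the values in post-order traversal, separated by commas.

Post-order visits the left subtree, then the right subtree, then the node.
At 35: go left to 19.
  At 19: go left to 25.
    At 25: go left to 10.
      At 10: no left child.
      At 10: go right to 4.
        4 is a leaf — visit 4.
      Visit 10.
    At 25: go right to 23.
      23 is a leaf — visit 23.
    Visit 25.
  At 19: go right to 27.
    At 27: no left child.
    At 27: go right to 34.
      34 is a leaf — visit 34.
    Visit 27.
  Visit 19.
At 35: go right to 11.
  At 11: no left child.
  At 11: go right to 28.
    At 28: go left to 20.
      At 20: go left to 5.
        At 5: no left child.
        At 5: go right to 37.
          At 37: no left child.
          At 37: go right to 29.
            29 is a leaf — visit 29.
          Visit 37.
        Visit 5.
      At 20: no right child.
      Visit 20.
    At 28: go right to 14.
      At 14: go left to 3.
        At 3: go left to 15.
          15 is a leaf — visit 15.
        At 3: no right child.
        Visit 3.
      At 14: go right to 22.
        22 is a leaf — visit 22.
      Visit 14.
    Visit 28.
  Visit 11.
Visit 35.

4, 10, 23, 25, 34, 27, 19, 29, 37, 5, 20, 15, 3, 22, 14, 28, 11, 35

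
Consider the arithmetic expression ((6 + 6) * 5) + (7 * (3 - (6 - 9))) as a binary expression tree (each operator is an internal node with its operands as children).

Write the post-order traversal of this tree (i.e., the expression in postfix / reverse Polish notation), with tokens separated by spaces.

Post-order on an expression tree gives postfix notation: for each operator, emit left operand, right operand, then the operator.

6 6 + 5 * 7 3 6 9 - - * +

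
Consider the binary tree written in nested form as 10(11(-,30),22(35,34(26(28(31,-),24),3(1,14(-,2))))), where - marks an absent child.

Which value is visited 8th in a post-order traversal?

1

Post-order visits the left subtree, then the right subtree, then the node.
At 10: go left to 11.
  At 11: no left child.
  At 11: go right to 30.
    30 is a leaf — visit 30.
  Visit 11.
At 10: go right to 22.
  At 22: go left to 35.
    35 is a leaf — visit 35.
  At 22: go right to 34.
    At 34: go left to 26.
      At 26: go left to 28.
        At 28: go left to 31.
          31 is a leaf — visit 31.
        At 28: no right child.
        Visit 28.
      At 26: go right to 24.
        24 is a leaf — visit 24.
      Visit 26.
    At 34: go right to 3.
      At 3: go left to 1.
        1 is a leaf — visit 1.
      At 3: go right to 14.
        At 14: no left child.
        At 14: go right to 2.
          2 is a leaf — visit 2.
        Visit 14.
      Visit 3.
    Visit 34.
  Visit 22.
Visit 10.
Full post-order sequence: 30, 11, 35, 31, 28, 24, 26, 1, 2, 14, 3, 34, 22, 10.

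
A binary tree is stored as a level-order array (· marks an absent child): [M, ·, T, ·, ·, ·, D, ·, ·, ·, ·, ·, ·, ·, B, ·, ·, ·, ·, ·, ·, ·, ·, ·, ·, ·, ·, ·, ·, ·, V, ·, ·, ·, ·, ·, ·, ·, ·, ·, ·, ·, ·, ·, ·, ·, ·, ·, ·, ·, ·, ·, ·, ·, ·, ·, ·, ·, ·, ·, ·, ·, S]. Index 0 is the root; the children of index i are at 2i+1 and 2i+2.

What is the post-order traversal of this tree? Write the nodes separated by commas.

S, V, B, D, T, M

Post-order visits the left subtree, then the right subtree, then the node.
At M: no left child.
At M: go right to T.
  At T: no left child.
  At T: go right to D.
    At D: no left child.
    At D: go right to B.
      At B: no left child.
      At B: go right to V.
        At V: no left child.
        At V: go right to S.
          S is a leaf — visit S.
        Visit V.
      Visit B.
    Visit D.
  Visit T.
Visit M.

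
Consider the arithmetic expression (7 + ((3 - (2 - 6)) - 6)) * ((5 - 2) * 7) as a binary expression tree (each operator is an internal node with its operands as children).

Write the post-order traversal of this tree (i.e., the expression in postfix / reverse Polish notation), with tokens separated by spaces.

7 3 2 6 - - 6 - + 5 2 - 7 * *

Post-order on an expression tree gives postfix notation: for each operator, emit left operand, right operand, then the operator.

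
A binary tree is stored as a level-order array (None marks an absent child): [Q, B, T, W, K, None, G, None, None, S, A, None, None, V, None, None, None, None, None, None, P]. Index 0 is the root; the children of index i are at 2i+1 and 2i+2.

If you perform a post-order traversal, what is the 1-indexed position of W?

1

Post-order visits the left subtree, then the right subtree, then the node.
At Q: go left to B.
  At B: go left to W.
    W is a leaf — visit W.
  At B: go right to K.
    At K: go left to S.
      At S: no left child.
      At S: go right to P.
        P is a leaf — visit P.
      Visit S.
    At K: go right to A.
      A is a leaf — visit A.
    Visit K.
  Visit B.
At Q: go right to T.
  At T: no left child.
  At T: go right to G.
    At G: go left to V.
      V is a leaf — visit V.
    At G: no right child.
    Visit G.
  Visit T.
Visit Q.
Full post-order sequence: W, P, S, A, K, B, V, G, T, Q.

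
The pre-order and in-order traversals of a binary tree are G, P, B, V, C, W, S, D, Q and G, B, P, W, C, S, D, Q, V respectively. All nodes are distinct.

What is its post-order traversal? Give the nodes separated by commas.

B, W, Q, D, S, C, V, P, G

The first element of pre-order is the root; it splits in-order into left and right subtrees.
Root G: left subtree has 0 nodes { }, right has 8 {B, P, W, C, S, D, Q, V}.
  Root P: left subtree has 1 node {B}, right has 6 {W, C, S, D, Q, V}.
    Root V: left subtree has 5 nodes {W, C, S, D, Q}, right has 0 { }.
      Root C: left subtree has 1 node {W}, right has 3 {S, D, Q}.
        Root S: left subtree has 0 nodes { }, right has 2 {D, Q}.
          Root D: left subtree has 0 nodes { }, right has 1 {Q}.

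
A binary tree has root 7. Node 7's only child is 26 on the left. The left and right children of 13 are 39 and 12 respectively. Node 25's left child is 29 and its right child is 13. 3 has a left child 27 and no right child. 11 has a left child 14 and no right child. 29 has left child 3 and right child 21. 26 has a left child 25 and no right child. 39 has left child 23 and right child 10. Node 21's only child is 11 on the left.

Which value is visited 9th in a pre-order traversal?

14

Pre-order visits the node, then its left subtree, then its right subtree.
Visit 7.
At 7: go left to 26.
  Visit 26.
  At 26: go left to 25.
    Visit 25.
    At 25: go left to 29.
      Visit 29.
      At 29: go left to 3.
        Visit 3.
        At 3: go left to 27.
          27 is a leaf — visit 27.
        At 3: no right child.
      At 29: go right to 21.
        Visit 21.
        At 21: go left to 11.
          Visit 11.
          At 11: go left to 14.
            14 is a leaf — visit 14.
          At 11: no right child.
        At 21: no right child.
    At 25: go right to 13.
      Visit 13.
      At 13: go left to 39.
        Visit 39.
        At 39: go left to 23.
          23 is a leaf — visit 23.
        At 39: go right to 10.
          10 is a leaf — visit 10.
      At 13: go right to 12.
        12 is a leaf — visit 12.
  At 26: no right child.
At 7: no right child.
Full pre-order sequence: 7, 26, 25, 29, 3, 27, 21, 11, 14, 13, 39, 23, 10, 12.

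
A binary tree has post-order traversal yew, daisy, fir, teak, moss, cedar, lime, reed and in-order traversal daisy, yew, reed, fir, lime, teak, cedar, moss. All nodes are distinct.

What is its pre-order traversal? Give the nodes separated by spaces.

The last element of post-order is the root; it splits in-order into left and right subtrees.
Root reed: left subtree has 2 nodes {daisy, yew}, right has 5 {fir, lime, teak, cedar, moss}.
  Root daisy: left subtree has 0 nodes { }, right has 1 {yew}.
  Root lime: left subtree has 1 node {fir}, right has 3 {teak, cedar, moss}.
    Root cedar: left subtree has 1 node {teak}, right has 1 {moss}.

reed daisy yew lime fir cedar teak moss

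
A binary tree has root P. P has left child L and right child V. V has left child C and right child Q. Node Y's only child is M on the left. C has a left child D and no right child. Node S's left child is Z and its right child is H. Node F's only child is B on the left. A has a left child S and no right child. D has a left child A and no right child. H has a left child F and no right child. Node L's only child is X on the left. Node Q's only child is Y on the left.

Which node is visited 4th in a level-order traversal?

X

Level-order visits nodes level by level from the root, left to right within each level.
Level 0: P
Level 1: L, V
Level 2: X, C, Q
Level 3: D, Y
Level 4: A, M
Level 5: S
Level 6: Z, H
Level 7: F
Level 8: B
Full level-order sequence: P, L, V, X, C, Q, D, Y, A, M, S, Z, H, F, B.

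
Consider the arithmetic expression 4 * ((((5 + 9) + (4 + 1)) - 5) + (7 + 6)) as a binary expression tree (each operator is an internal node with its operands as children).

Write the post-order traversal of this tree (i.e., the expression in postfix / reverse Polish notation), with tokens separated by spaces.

4 5 9 + 4 1 + + 5 - 7 6 + + *

Post-order on an expression tree gives postfix notation: for each operator, emit left operand, right operand, then the operator.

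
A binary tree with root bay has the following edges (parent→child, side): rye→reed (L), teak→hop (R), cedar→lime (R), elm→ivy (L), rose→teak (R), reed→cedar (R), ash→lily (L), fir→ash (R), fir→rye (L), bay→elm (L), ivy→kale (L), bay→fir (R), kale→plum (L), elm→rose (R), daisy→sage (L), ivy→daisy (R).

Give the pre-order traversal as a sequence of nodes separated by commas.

Pre-order visits the node, then its left subtree, then its right subtree.
Visit bay.
At bay: go left to elm.
  Visit elm.
  At elm: go left to ivy.
    Visit ivy.
    At ivy: go left to kale.
      Visit kale.
      At kale: go left to plum.
        plum is a leaf — visit plum.
      At kale: no right child.
    At ivy: go right to daisy.
      Visit daisy.
      At daisy: go left to sage.
        sage is a leaf — visit sage.
      At daisy: no right child.
  At elm: go right to rose.
    Visit rose.
    At rose: no left child.
    At rose: go right to teak.
      Visit teak.
      At teak: no left child.
      At teak: go right to hop.
        hop is a leaf — visit hop.
At bay: go right to fir.
  Visit fir.
  At fir: go left to rye.
    Visit rye.
    At rye: go left to reed.
      Visit reed.
      At reed: no left child.
      At reed: go right to cedar.
        Visit cedar.
        At cedar: no left child.
        At cedar: go right to lime.
          lime is a leaf — visit lime.
    At rye: no right child.
  At fir: go right to ash.
    Visit ash.
    At ash: go left to lily.
      lily is a leaf — visit lily.
    At ash: no right child.

bay, elm, ivy, kale, plum, daisy, sage, rose, teak, hop, fir, rye, reed, cedar, lime, ash, lily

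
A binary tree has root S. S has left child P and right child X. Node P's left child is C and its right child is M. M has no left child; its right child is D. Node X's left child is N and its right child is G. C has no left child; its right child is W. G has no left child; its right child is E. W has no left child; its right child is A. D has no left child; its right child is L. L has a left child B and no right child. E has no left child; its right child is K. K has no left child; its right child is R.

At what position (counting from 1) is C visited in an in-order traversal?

1

In-order visits the left subtree, then the node, then the right subtree.
At S: go left to P.
  At P: go left to C.
    At C: no left child.
    Visit C.
    At C: go right to W.
      At W: no left child.
      Visit W.
      At W: go right to A.
        A is a leaf — visit A.
  Visit P.
  At P: go right to M.
    At M: no left child.
    Visit M.
    At M: go right to D.
      At D: no left child.
      Visit D.
      At D: go right to L.
        At L: go left to B.
          B is a leaf — visit B.
        Visit L.
        At L: no right child.
Visit S.
At S: go right to X.
  At X: go left to N.
    N is a leaf — visit N.
  Visit X.
  At X: go right to G.
    At G: no left child.
    Visit G.
    At G: go right to E.
      At E: no left child.
      Visit E.
      At E: go right to K.
        At K: no left child.
        Visit K.
        At K: go right to R.
          R is a leaf — visit R.
Full in-order sequence: C, W, A, P, M, D, B, L, S, N, X, G, E, K, R.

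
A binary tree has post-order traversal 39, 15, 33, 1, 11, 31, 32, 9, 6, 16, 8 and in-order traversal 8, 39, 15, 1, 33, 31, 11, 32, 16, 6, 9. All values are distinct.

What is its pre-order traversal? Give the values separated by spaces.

The last element of post-order is the root; it splits in-order into left and right subtrees.
Root 8: left subtree has 0 nodes { }, right has 10 {39, 15, 1, 33, 31, 11, 32, 16, 6, 9}.
  Root 16: left subtree has 7 nodes {39, 15, 1, 33, 31, 11, 32}, right has 2 {6, 9}.
    Root 32: left subtree has 6 nodes {39, 15, 1, 33, 31, 11}, right has 0 { }.
      Root 31: left subtree has 4 nodes {39, 15, 1, 33}, right has 1 {11}.
        Root 1: left subtree has 2 nodes {39, 15}, right has 1 {33}.
          Root 15: left subtree has 1 node {39}, right has 0 { }.
    Root 6: left subtree has 0 nodes { }, right has 1 {9}.

8 16 32 31 1 15 39 33 11 6 9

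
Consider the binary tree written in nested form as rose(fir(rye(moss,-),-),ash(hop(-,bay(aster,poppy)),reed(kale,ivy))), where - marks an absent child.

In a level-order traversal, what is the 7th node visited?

moss

Level-order visits nodes level by level from the root, left to right within each level.
Level 0: rose
Level 1: fir, ash
Level 2: rye, hop, reed
Level 3: moss, bay, kale, ivy
Level 4: aster, poppy
Full level-order sequence: rose, fir, ash, rye, hop, reed, moss, bay, kale, ivy, aster, poppy.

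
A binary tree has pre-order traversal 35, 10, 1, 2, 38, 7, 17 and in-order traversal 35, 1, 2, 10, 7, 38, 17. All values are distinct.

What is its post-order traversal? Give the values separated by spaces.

2 1 7 17 38 10 35

The first element of pre-order is the root; it splits in-order into left and right subtrees.
Root 35: left subtree has 0 nodes { }, right has 6 {1, 2, 10, 7, 38, 17}.
  Root 10: left subtree has 2 nodes {1, 2}, right has 3 {7, 38, 17}.
    Root 1: left subtree has 0 nodes { }, right has 1 {2}.
    Root 38: left subtree has 1 node {7}, right has 1 {17}.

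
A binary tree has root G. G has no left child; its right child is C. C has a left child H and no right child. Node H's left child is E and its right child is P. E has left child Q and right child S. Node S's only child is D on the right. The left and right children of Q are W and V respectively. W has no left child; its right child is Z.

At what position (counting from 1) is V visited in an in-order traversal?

In-order visits the left subtree, then the node, then the right subtree.
At G: no left child.
Visit G.
At G: go right to C.
  At C: go left to H.
    At H: go left to E.
      At E: go left to Q.
        At Q: go left to W.
          At W: no left child.
          Visit W.
          At W: go right to Z.
            Z is a leaf — visit Z.
        Visit Q.
        At Q: go right to V.
          V is a leaf — visit V.
      Visit E.
      At E: go right to S.
        At S: no left child.
        Visit S.
        At S: go right to D.
          D is a leaf — visit D.
    Visit H.
    At H: go right to P.
      P is a leaf — visit P.
  Visit C.
  At C: no right child.
Full in-order sequence: G, W, Z, Q, V, E, S, D, H, P, C.

5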